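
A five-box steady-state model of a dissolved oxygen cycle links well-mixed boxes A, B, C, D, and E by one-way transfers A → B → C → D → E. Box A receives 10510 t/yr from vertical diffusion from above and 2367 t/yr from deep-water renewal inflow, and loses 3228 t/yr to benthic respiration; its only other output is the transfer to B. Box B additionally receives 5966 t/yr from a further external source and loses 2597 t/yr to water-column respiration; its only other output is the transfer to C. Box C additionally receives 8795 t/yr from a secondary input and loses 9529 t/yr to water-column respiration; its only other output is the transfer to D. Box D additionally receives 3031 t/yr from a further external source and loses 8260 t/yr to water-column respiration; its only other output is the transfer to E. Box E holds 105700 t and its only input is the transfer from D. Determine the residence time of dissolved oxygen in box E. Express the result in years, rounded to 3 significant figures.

15.0 yr

Box A: F(A→B) = (10510 + 2367) − 3228 = 9649.0 t/yr.
Box B: F(B→C) = (9649.0 + 5966) − 2597 = 13018 t/yr.
Box C: F(C→D) = (13018 + 8795) − 9529 = 12284 t/yr.
Box D: F(D→E) = (12284 + 3031) − 8260 = 7055.0 t/yr.
Box E throughput = its input = 7055.0 t/yr; τ = 105700 / 7055.0 = 14.98 yr.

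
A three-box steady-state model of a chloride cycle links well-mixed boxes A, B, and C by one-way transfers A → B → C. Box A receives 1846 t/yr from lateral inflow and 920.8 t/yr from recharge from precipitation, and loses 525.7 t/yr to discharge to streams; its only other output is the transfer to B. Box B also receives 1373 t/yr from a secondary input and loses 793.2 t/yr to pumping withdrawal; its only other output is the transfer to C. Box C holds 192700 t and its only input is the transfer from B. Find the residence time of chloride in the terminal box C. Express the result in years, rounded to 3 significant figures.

Box A: F(A→B) = (1846 + 920.8) − 525.7 = 2241.1 t/yr.
Box B: F(B→C) = (2241.1 + 1373) − 793.2 = 2820.9 t/yr.
Box C throughput = its input = 2820.9 t/yr; τ = 192700 / 2820.9 = 68.31 yr.

68.3 yr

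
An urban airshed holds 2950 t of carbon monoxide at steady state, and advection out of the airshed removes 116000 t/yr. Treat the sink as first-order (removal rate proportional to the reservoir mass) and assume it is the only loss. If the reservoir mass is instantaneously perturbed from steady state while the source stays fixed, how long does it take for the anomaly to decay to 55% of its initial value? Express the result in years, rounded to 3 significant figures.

For a linear reservoir the anomaly decays as exp(−t/τ) with τ = M/F = 2950/116000 = 0.02543 yr.
exp(−t/τ) = 0.55 ⇒ t = −τ ln(0.55) = 0.02543 × 0.5978 = 0.01520 yr.

0.0152 yr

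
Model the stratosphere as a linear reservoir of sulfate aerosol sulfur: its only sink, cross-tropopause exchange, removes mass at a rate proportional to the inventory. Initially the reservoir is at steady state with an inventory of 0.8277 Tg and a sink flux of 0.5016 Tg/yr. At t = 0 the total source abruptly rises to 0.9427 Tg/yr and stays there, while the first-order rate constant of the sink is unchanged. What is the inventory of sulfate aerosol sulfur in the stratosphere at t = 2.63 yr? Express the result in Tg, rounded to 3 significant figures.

1.41 Tg

τ = M₀/F₀ = 0.8277/0.5016 = 1.650 yr; rate constant k = 1/τ.
New steady state M_∞ = F₁/k = F₁·τ = 0.9427 × 1.650 = 1.5556 Tg.
M(t) = M_∞ + (M₀ − M_∞)·e^(−t/τ); t/τ = 2.63/1.650 = 1.594, so e^(−t/τ) = 0.2031.
M(t) = 1.5556 − 0.7279 × 0.2031 = 1.4077 Tg.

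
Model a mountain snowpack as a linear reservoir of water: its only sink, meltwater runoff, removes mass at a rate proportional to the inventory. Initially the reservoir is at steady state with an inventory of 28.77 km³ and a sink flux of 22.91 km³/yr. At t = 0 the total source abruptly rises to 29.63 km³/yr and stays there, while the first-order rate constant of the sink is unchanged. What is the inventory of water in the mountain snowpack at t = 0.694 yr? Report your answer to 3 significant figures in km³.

τ = M₀/F₀ = 28.77/22.91 = 1.256 yr; rate constant k = 1/τ.
New steady state M_∞ = F₁/k = F₁·τ = 29.63 × 1.256 = 37.209 km³.
M(t) = M_∞ + (M₀ − M_∞)·e^(−t/τ); t/τ = 0.694/1.256 = 0.5526, so e^(−t/τ) = 0.5754.
M(t) = 37.209 − 8.439 × 0.5754 = 32.353 km³.

32.4 km³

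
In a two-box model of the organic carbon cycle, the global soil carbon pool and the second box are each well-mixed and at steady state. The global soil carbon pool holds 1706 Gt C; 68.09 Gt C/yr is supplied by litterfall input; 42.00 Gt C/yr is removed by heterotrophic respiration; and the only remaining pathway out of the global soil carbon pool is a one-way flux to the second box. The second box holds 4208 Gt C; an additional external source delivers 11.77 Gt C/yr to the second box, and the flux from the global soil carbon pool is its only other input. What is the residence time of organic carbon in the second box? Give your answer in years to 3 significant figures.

Balance the global soil carbon pool: ΣF_in = 68.090 Gt C/yr.
Flux to the second box = ΣF_in − (42.00) = 26.090 Gt C/yr.
Total input to the second box = 26.090 + 11.77 = 37.860 Gt C/yr; at steady state this equals its total output.
τ = M / F = 4208 / 37.860 = 111.1 yr.

111 yr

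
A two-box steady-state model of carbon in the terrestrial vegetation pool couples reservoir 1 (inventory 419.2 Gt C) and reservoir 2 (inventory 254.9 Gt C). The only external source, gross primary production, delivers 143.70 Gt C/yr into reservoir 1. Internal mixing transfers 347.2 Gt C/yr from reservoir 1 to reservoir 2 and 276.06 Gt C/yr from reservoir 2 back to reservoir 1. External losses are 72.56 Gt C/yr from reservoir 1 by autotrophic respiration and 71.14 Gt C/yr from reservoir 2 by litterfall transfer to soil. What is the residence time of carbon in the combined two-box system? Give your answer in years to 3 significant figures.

For the system as a whole, the A↔B exchange is internal and contributes nothing to the throughput; only the external sinks remove mass.
M_total = 419.2 + 254.9 = 674.10 Gt C.
ΣF_external_out = 72.56 + 71.14 = 143.70 Gt C/yr.
τ = M_total / ΣF_ext = 674.10 / 143.70 = 4.691 yr.

4.69 yr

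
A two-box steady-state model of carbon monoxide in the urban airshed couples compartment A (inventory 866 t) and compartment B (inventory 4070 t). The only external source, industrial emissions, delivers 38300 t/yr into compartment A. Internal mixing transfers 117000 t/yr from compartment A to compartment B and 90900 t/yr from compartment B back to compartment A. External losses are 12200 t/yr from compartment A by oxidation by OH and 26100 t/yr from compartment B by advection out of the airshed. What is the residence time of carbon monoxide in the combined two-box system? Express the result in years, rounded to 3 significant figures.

For the system as a whole, the A↔B exchange is internal and contributes nothing to the throughput; only the external sinks remove mass.
M_total = 866 + 4070 = 4936.0 t.
ΣF_external_out = 12200 + 26100 = 38300 t/yr.
τ = M_total / ΣF_ext = 4936.0 / 38300 = 0.1289 yr.

0.129 yr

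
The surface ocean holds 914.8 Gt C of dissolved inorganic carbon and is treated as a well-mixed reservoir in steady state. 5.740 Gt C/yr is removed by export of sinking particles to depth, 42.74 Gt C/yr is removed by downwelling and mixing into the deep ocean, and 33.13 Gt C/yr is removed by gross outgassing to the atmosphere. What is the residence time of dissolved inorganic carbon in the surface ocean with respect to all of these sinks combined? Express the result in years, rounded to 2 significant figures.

Total removal flux = 5.740 + 42.74 + 33.13 = 81.610 Gt C/yr.
τ = M / ΣF_out = 914.8 / 81.610 = 11.21 yr.

11 yr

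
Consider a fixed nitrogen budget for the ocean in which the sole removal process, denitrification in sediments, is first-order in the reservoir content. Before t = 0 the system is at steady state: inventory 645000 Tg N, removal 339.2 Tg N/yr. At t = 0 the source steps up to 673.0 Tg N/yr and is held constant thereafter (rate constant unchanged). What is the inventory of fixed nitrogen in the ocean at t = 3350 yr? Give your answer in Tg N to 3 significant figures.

τ = M₀/F₀ = 645000/339.2 = 1902 yr; rate constant k = 1/τ.
New steady state M_∞ = F₁/k = F₁·τ = 673.0 × 1902 = 1.2797×10^6 Tg N.
M(t) = M_∞ + (M₀ − M_∞)·e^(−t/τ); t/τ = 3350/1902 = 1.762, so e^(−t/τ) = 0.1717.
M(t) = 1.2797×10^6 − 634700 × 0.1717 = 1.1707×10^6 Tg N.

1.17×10^6 Tg N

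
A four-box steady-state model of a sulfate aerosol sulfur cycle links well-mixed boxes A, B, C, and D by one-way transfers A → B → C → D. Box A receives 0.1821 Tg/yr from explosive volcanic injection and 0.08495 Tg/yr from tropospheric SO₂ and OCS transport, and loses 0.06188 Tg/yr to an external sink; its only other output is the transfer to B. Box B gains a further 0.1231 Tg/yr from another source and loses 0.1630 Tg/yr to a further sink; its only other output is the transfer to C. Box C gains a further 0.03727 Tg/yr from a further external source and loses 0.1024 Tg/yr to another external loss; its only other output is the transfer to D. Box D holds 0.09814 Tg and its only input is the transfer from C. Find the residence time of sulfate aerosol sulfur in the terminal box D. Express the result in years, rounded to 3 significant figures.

0.980 yr

Box A: F(A→B) = (0.1821 + 0.08495) − 0.06188 = 0.20517 Tg/yr.
Box B: F(B→C) = (0.20517 + 0.1231) − 0.1630 = 0.16527 Tg/yr.
Box C: F(C→D) = (0.16527 + 0.03727) − 0.1024 = 0.10014 Tg/yr.
Box D throughput = its input = 0.10014 Tg/yr; τ = 0.09814 / 0.10014 = 0.9800 yr.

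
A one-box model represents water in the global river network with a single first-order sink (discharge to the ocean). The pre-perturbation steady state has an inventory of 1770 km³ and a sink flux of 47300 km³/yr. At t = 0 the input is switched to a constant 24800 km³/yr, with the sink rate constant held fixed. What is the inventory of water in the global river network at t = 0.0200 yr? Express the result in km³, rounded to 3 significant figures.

1420 km³

The sink rate constant is k = F₀/M₀ = 47300/1770 = 26.72 yr⁻¹.
Solving dM/dt = F₁ − kM with M(0) = M₀ gives M(t) = F₁/k + (M₀ − F₁/k)·e^(−kt).
F₁/k = 24800/26.72 = 928.03 km³; kt = 26.72 × 0.0200 = 0.5345, e^(−kt) = 0.5860.
M(0.0200) = 928.03 + (1770 − 928.03) × 0.5860 = 928.03 + 493.4 = 1421.4 km³.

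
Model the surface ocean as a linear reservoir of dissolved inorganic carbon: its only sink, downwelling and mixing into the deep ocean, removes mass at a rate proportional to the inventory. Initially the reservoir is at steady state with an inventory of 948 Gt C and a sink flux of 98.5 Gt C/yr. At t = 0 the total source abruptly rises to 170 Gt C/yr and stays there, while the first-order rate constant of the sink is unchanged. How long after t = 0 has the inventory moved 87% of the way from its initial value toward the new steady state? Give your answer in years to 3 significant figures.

19.6 yr

τ = M₀/F₀ = 948/98.5 = 9.624 yr.
The remaining gap fraction is e^(−t/τ); 87% covered ⇒ e^(−t/τ) = 0.130.
t = −τ ln(0.130) = 9.624 × 2.040 = 19.64 yr.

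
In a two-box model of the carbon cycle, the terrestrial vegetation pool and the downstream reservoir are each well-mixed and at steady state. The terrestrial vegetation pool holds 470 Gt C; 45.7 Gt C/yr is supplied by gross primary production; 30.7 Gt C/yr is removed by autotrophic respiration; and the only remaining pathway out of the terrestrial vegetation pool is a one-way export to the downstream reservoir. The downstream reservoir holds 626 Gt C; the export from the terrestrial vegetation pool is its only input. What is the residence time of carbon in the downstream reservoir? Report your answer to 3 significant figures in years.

41.7 yr

Balance the terrestrial vegetation pool: ΣF_in = 45.700 Gt C/yr.
Export to the downstream reservoir = ΣF_in − (30.7) = 15.000 Gt C/yr.
At steady state the output of the downstream reservoir equals its input, 15.000 Gt C/yr.
τ = M / F = 626 / 15.000 = 41.73 yr.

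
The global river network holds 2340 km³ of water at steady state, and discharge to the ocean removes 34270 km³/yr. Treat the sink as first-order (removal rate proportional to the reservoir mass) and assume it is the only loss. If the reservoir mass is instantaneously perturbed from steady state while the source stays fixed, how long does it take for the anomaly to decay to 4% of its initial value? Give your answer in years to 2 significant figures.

0.22 yr

For a linear reservoir the anomaly decays as exp(−t/τ) with τ = M/F = 2340/34270 = 0.06828 yr.
exp(−t/τ) = 0.04 ⇒ t = −τ ln(0.04) = 0.06828 × 3.219 = 0.2198 yr.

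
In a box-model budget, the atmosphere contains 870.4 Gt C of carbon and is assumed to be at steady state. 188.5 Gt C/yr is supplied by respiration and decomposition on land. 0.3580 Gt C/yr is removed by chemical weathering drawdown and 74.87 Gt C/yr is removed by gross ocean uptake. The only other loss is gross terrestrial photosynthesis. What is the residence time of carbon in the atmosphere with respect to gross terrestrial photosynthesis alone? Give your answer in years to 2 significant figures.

7.7 yr

At steady state ΣF_in = ΣF_out.
ΣF_in = 188.50 Gt C/yr.
Gross terrestrial photosynthesis flux = ΣF_in − (0.3580 + 74.87) = 188.50 − 75.23 = 113.3 Gt C/yr.
τ = M / F = 870.4 / 113.3 = 7.684 yr.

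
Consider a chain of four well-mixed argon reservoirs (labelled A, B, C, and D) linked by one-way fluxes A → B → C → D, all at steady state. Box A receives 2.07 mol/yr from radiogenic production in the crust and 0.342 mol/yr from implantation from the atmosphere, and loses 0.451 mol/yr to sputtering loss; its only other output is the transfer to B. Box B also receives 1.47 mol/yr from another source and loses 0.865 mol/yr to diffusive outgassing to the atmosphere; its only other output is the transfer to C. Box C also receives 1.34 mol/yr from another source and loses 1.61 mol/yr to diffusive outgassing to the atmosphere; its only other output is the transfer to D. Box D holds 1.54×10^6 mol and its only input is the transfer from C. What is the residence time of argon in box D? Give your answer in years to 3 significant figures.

Box A: F(A→B) = (2.07 + 0.342) − 0.451 = 1.9610 mol/yr.
Box B: F(B→C) = (1.9610 + 1.47) − 0.865 = 2.5660 mol/yr.
Box C: F(C→D) = (2.5660 + 1.34) − 1.61 = 2.2960 mol/yr.
Box D throughput = its input = 2.2960 mol/yr; τ = 1.54×10^6 / 2.2960 = 670700 yr.

671000 yr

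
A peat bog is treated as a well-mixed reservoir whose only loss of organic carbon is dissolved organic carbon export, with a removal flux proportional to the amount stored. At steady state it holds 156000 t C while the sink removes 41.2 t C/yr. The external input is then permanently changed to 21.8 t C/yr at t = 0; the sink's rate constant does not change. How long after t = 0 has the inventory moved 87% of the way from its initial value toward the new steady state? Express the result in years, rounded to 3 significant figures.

τ = M₀/F₀ = 156000/41.2 = 3786 yr.
The remaining gap fraction is e^(−t/τ); 87% covered ⇒ e^(−t/τ) = 0.130.
t = −τ ln(0.130) = 3786 × 2.040 = 7725 yr.

7730 yr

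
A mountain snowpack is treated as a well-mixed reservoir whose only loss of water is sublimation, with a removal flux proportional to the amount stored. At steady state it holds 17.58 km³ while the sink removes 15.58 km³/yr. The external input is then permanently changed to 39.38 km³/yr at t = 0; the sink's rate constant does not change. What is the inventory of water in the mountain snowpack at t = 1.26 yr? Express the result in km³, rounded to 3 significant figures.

The sink rate constant is k = F₀/M₀ = 15.58/17.58 = 0.8862 yr⁻¹.
Solving dM/dt = F₁ − kM with M(0) = M₀ gives M(t) = F₁/k + (M₀ − F₁/k)·e^(−kt).
F₁/k = 39.38/0.8862 = 44.435 km³; kt = 0.8862 × 1.26 = 1.117, e^(−kt) = 0.3274.
M(1.26) = 44.435 + (17.58 − 44.435) × 0.3274 = 44.435 − 8.792 = 35.644 km³.

35.6 km³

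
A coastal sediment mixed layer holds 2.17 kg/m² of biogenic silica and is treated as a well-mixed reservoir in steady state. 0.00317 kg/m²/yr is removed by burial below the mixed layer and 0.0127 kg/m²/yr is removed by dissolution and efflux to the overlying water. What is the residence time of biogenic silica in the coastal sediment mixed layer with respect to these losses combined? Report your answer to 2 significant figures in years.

140 yr

Total removal = 0.003170 + 0.01270 = 0.015870 kg/m²/yr.
τ = M / ΣF_out = 2.17 / 0.015870 = 136.7 yr.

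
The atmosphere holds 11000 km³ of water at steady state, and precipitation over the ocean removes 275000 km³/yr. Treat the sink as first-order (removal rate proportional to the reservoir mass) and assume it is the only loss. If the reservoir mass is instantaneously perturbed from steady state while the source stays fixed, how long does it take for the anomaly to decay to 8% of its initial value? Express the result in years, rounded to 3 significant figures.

0.101 yr

For a linear reservoir the anomaly decays as exp(−t/τ) with τ = M/F = 11000/275000 = 0.04000 yr.
exp(−t/τ) = 0.08 ⇒ t = −τ ln(0.08) = 0.04000 × 2.526 = 0.1010 yr.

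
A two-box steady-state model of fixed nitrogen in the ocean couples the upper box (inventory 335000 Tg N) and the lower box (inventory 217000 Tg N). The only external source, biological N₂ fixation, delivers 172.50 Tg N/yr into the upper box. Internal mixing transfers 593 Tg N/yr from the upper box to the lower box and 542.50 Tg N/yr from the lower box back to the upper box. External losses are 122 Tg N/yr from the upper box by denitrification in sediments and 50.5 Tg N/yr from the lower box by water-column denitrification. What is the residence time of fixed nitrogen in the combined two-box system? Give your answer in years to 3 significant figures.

For the system as a whole, the A↔B exchange is internal and contributes nothing to the throughput; only the external sinks remove mass.
M_total = 335000 + 217000 = 552000 Tg N.
ΣF_external_out = 122 + 50.5 = 172.50 Tg N/yr.
τ = M_total / ΣF_ext = 552000 / 172.50 = 3200 yr.

3200 yr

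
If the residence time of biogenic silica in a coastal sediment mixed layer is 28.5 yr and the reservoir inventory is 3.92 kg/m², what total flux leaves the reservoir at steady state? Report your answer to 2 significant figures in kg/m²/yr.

0.14 kg/m²/yr

F = M / τ = 3.92 / 28.5 = 0.1375 kg/m²/yr.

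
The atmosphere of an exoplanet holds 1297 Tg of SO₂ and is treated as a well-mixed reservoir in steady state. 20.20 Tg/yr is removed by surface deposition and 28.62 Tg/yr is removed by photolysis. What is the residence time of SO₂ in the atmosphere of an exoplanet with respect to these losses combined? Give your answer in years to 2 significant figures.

27 yr

Total removal = 20.20 + 28.62 = 48.820 Tg/yr.
τ = M / ΣF_out = 1297 / 48.820 = 26.57 yr.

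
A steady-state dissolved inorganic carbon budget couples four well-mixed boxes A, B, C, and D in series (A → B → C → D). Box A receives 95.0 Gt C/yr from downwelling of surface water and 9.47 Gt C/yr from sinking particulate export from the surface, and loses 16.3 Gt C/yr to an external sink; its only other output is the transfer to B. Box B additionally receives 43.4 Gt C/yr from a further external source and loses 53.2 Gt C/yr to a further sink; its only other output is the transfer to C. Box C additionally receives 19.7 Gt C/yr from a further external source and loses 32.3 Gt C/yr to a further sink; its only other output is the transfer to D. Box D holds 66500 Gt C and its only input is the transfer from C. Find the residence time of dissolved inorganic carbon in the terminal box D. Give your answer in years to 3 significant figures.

Box A: F(A→B) = (95.0 + 9.47) − 16.3 = 88.170 Gt C/yr.
Box B: F(B→C) = (88.170 + 43.4) − 53.2 = 78.370 Gt C/yr.
Box C: F(C→D) = (78.370 + 19.7) − 32.3 = 65.770 Gt C/yr.
Box D throughput = its input = 65.770 Gt C/yr; τ = 66500 / 65.770 = 1011 yr.

1010 yr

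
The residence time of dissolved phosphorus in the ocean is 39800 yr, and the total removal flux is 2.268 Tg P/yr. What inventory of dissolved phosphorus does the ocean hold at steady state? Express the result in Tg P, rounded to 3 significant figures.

τ = M/F ⇒ M = τ × F = 39800 × 2.268 = 90270 Tg P.

90300 Tg P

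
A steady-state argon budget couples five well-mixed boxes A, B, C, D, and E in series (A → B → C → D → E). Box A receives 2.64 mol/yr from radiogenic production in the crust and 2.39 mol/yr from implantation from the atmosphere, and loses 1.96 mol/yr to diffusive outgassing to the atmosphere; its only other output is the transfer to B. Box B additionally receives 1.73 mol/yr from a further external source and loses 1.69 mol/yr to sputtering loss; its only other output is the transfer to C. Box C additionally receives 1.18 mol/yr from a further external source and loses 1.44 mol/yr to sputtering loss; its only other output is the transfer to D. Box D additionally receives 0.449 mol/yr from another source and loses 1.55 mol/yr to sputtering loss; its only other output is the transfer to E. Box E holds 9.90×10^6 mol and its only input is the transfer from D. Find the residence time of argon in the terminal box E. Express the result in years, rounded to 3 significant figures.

Box A: F(A→B) = (2.64 + 2.39) − 1.96 = 3.0700 mol/yr.
Box B: F(B→C) = (3.0700 + 1.73) − 1.69 = 3.1100 mol/yr.
Box C: F(C→D) = (3.1100 + 1.18) − 1.44 = 2.8500 mol/yr.
Box D: F(D→E) = (2.8500 + 0.449) − 1.55 = 1.7490 mol/yr.
Box E throughput = its input = 1.7490 mol/yr; τ = 9.90×10^6 / 1.7490 = 5.660×10^6 yr.

5.66×10^6 yr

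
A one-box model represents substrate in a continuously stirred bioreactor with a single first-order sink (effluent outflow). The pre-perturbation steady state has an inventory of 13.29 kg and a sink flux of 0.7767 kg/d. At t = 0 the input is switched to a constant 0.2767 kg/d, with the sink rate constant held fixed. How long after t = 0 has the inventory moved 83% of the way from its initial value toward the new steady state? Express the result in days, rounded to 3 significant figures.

τ = M₀/F₀ = 13.29/0.7767 = 17.11 d.
The remaining gap fraction is e^(−t/τ); 83% covered ⇒ e^(−t/τ) = 0.170.
t = −τ ln(0.170) = 17.11 × 1.772 = 30.32 d.

30.3 d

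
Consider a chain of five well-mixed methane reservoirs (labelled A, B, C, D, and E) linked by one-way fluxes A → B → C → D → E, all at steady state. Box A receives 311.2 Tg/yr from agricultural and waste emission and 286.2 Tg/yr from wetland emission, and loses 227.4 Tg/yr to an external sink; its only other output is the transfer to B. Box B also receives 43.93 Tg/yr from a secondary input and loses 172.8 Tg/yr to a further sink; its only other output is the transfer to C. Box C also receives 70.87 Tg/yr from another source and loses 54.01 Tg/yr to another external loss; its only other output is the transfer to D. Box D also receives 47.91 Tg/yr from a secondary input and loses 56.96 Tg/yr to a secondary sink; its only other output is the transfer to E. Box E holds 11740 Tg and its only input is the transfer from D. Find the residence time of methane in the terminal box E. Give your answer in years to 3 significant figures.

47.2 yr

Box A: F(A→B) = (311.2 + 286.2) − 227.4 = 370.00 Tg/yr.
Box B: F(B→C) = (370.00 + 43.93) − 172.8 = 241.13 Tg/yr.
Box C: F(C→D) = (241.13 + 70.87) − 54.01 = 257.99 Tg/yr.
Box D: F(D→E) = (257.99 + 47.91) − 56.96 = 248.94 Tg/yr.
Box E throughput = its input = 248.94 Tg/yr; τ = 11740 / 248.94 = 47.16 yr.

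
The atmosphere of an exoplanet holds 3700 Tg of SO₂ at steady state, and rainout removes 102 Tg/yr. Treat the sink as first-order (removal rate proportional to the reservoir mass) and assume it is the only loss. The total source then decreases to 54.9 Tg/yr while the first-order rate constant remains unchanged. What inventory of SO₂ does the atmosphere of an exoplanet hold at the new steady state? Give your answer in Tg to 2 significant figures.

2000 Tg

Rate constant k = F/M = 102 / 3700 = 0.02757 yr⁻¹.
At the new steady state, source = k·M_new ⇒ M_new = 54.9 / 0.02757 = 1991 Tg.
(Equivalently M_new = M × F_new/F_old = 3700 × 54.9/102.)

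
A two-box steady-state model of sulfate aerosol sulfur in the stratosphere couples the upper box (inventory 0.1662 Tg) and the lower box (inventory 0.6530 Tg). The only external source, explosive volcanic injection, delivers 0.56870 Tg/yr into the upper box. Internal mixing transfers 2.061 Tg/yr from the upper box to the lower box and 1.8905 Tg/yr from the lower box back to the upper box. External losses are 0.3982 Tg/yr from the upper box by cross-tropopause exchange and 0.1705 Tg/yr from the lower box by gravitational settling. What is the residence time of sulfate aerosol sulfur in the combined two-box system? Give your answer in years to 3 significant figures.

1.44 yr

Residence time in the combined system uses the total inventory and the total *external* removal — internal exchanges between the two boxes cancel.
M_total = 0.1662 + 0.6530 = 0.81920 Tg.
ΣF_external_out = 0.3982 + 0.1705 = 0.56870 Tg/yr.
τ = M_total / ΣF_ext = 0.81920 / 0.56870 = 1.440 yr.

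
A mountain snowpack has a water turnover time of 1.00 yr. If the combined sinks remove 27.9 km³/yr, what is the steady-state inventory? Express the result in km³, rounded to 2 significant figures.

28 km³

τ = M/F ⇒ M = τ × F = 1.00 × 27.9 = 27.90 km³.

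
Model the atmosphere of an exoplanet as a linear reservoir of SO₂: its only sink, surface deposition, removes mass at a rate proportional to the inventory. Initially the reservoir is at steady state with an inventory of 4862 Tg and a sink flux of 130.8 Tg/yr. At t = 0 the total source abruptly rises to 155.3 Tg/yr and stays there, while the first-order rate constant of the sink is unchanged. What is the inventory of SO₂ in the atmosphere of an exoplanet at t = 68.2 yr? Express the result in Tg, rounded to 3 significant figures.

τ = M₀/F₀ = 4862/130.8 = 37.17 yr; rate constant k = 1/τ.
New steady state M_∞ = F₁/k = F₁·τ = 155.3 × 37.17 = 5772.7 Tg.
M(t) = M_∞ + (M₀ − M_∞)·e^(−t/τ); t/τ = 68.2/37.17 = 1.835, so e^(−t/τ) = 0.1597.
M(t) = 5772.7 − 910.7 × 0.1597 = 5627.3 Tg.

5630 Tg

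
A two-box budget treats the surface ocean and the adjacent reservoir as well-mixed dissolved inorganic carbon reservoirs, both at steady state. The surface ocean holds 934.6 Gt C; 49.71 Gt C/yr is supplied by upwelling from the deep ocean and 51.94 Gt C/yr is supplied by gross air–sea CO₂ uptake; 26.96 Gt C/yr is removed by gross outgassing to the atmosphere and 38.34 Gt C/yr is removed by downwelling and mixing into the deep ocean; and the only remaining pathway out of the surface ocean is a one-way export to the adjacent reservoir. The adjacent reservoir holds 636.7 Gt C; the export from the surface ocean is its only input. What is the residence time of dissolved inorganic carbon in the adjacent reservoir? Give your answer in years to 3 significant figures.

Balance the surface ocean: ΣF_in = 49.71 + 51.94 = 101.65 Gt C/yr.
Export to the adjacent reservoir = ΣF_in − (26.96 + 38.34) = 36.350 Gt C/yr.
At steady state the output of the adjacent reservoir equals its input, 36.350 Gt C/yr.
τ = M / F = 636.7 / 36.350 = 17.52 yr.

17.5 yr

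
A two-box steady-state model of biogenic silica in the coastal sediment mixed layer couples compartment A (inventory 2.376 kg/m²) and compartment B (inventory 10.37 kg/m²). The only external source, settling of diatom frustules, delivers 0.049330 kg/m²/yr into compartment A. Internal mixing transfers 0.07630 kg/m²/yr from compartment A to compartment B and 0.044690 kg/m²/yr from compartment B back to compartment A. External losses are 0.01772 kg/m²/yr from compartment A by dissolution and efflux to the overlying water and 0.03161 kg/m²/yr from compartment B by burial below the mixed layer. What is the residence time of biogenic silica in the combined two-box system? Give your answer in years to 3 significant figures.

258 yr

For the system as a whole, the A↔B exchange is internal and contributes nothing to the throughput; only the external sinks remove mass.
M_total = 2.376 + 10.37 = 12.746 kg/m².
ΣF_external_out = 0.01772 + 0.03161 = 0.049330 kg/m²/yr.
τ = M_total / ΣF_ext = 12.746 / 0.049330 = 258.4 yr.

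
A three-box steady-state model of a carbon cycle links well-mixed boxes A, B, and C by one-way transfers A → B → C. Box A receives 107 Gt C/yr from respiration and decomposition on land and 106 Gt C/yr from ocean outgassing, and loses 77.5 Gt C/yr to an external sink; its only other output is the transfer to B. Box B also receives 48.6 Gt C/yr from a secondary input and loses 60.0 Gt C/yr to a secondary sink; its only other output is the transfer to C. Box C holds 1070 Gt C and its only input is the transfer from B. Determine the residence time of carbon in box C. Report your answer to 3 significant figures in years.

Box A: F(A→B) = (107 + 106) − 77.5 = 135.50 Gt C/yr.
Box B: F(B→C) = (135.50 + 48.6) − 60.0 = 124.10 Gt C/yr.
Box C throughput = its input = 124.10 Gt C/yr; τ = 1070 / 124.10 = 8.622 yr.

8.62 yr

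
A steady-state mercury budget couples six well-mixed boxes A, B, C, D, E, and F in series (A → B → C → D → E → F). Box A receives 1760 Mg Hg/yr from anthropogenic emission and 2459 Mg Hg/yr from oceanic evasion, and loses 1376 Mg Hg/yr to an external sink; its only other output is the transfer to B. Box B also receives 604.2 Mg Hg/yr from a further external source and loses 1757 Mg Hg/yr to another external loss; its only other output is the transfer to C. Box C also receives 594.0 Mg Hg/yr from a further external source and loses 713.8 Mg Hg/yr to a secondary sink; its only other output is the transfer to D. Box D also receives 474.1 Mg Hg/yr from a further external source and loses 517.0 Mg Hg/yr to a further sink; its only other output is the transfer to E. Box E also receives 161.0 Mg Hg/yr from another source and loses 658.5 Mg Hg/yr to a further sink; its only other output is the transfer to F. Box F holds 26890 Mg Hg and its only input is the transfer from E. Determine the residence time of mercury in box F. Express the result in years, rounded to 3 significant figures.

Box A: F(A→B) = (1760 + 2459) − 1376 = 2843.0 Mg Hg/yr.
Box B: F(B→C) = (2843.0 + 604.2) − 1757 = 1690.2 Mg Hg/yr.
Box C: F(C→D) = (1690.2 + 594.0) − 713.8 = 1570.4 Mg Hg/yr.
Box D: F(D→E) = (1570.4 + 474.1) − 517.0 = 1527.5 Mg Hg/yr.
Box E: F(E→F) = (1527.5 + 161.0) − 658.5 = 1030.0 Mg Hg/yr.
Box F throughput = its input = 1030.0 Mg Hg/yr; τ = 26890 / 1030.0 = 26.11 yr.

26.1 yr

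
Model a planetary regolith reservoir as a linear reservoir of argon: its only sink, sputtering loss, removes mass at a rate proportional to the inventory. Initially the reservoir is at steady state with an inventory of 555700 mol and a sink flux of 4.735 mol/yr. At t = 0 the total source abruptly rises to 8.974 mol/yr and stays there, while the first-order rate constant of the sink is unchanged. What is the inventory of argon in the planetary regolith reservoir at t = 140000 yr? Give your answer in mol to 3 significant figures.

The sink rate constant is k = F₀/M₀ = 4.735/555700 = 8.521×10^-6 yr⁻¹.
Solving dM/dt = F₁ − kM with M(0) = M₀ gives M(t) = F₁/k + (M₀ − F₁/k)·e^(−kt).
F₁/k = 8.974/8.521×10^-6 = 1.0532×10^6 mol; kt = 8.521×10^-6 × 140000 = 1.193, e^(−kt) = 0.3033.
M(140000) = 1.0532×10^6 + (555700 − 1.0532×10^6) × 0.3033 = 1.0532×10^6 − 150900 = 902280 mol.

902000 mol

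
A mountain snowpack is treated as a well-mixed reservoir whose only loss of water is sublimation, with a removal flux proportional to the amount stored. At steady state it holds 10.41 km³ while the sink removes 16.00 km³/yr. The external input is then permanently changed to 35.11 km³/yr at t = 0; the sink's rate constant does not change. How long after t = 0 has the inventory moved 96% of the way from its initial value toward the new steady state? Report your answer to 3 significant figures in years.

2.09 yr

τ = M₀/F₀ = 10.41/16.00 = 0.6506 yr.
The remaining gap fraction is e^(−t/τ); 96% covered ⇒ e^(−t/τ) = 0.0400.
t = −τ ln(0.0400) = 0.6506 × 3.219 = 2.094 yr.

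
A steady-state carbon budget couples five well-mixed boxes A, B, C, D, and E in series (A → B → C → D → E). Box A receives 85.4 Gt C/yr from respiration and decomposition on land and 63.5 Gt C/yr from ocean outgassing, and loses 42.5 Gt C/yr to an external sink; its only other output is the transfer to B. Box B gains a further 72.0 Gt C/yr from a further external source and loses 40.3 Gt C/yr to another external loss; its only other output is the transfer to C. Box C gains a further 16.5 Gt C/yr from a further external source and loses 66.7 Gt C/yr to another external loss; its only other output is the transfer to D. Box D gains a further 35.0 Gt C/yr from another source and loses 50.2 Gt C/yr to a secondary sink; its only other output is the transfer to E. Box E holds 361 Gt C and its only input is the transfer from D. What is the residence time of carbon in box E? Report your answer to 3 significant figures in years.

4.97 yr

Box A: F(A→B) = (85.4 + 63.5) − 42.5 = 106.40 Gt C/yr.
Box B: F(B→C) = (106.40 + 72.0) − 40.3 = 138.10 Gt C/yr.
Box C: F(C→D) = (138.10 + 16.5) − 66.7 = 87.900 Gt C/yr.
Box D: F(D→E) = (87.900 + 35.0) − 50.2 = 72.700 Gt C/yr.
Box E throughput = its input = 72.700 Gt C/yr; τ = 361 / 72.700 = 4.966 yr.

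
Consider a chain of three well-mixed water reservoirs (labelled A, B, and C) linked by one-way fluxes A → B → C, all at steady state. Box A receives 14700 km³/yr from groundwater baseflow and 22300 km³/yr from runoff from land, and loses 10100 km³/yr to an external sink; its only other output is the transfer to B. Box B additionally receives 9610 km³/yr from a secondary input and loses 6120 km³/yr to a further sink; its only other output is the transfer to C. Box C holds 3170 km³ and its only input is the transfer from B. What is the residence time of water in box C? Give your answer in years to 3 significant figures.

Box A: F(A→B) = (14700 + 22300) − 10100 = 26900 km³/yr.
Box B: F(B→C) = (26900 + 9610) − 6120 = 30390 km³/yr.
Box C throughput = its input = 30390 km³/yr; τ = 3170 / 30390 = 0.1043 yr.

0.104 yr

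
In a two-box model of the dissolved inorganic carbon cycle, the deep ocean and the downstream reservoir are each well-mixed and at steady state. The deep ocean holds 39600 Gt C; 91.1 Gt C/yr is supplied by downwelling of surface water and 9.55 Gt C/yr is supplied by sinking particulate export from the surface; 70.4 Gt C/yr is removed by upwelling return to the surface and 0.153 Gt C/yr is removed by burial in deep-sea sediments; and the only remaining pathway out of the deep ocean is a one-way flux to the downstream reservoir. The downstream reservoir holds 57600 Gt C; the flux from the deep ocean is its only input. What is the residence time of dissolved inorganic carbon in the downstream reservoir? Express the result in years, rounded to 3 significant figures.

1910 yr

Balance the deep ocean: ΣF_in = 91.1 + 9.55 = 100.65 Gt C/yr.
Flux to the downstream reservoir = ΣF_in − (70.4 + 0.153) = 30.097 Gt C/yr.
At steady state the output of the downstream reservoir equals its input, 30.097 Gt C/yr.
τ = M / F = 57600 / 30.097 = 1914 yr.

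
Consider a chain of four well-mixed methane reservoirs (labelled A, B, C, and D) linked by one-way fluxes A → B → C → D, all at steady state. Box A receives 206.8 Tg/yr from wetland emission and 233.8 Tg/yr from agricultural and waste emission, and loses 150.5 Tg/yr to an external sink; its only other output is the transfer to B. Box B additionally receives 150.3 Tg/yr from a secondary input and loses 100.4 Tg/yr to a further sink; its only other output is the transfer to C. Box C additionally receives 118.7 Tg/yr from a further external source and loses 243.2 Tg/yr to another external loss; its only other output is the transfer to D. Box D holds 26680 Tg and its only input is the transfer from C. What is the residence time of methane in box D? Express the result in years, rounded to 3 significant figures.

Box A: F(A→B) = (206.8 + 233.8) − 150.5 = 290.10 Tg/yr.
Box B: F(B→C) = (290.10 + 150.3) − 100.4 = 340.00 Tg/yr.
Box C: F(C→D) = (340.00 + 118.7) − 243.2 = 215.50 Tg/yr.
Box D throughput = its input = 215.50 Tg/yr; τ = 26680 / 215.50 = 123.8 yr.

124 yr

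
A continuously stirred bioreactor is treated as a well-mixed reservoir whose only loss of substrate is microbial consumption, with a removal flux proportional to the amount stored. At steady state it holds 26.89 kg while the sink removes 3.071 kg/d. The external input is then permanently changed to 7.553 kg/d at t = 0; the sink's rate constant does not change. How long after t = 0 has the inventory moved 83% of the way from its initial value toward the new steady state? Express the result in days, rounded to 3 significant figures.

τ = M₀/F₀ = 26.89/3.071 = 8.756 d.
The remaining gap fraction is e^(−t/τ); 83% covered ⇒ e^(−t/τ) = 0.170.
t = −τ ln(0.170) = 8.756 × 1.772 = 15.52 d.

15.5 d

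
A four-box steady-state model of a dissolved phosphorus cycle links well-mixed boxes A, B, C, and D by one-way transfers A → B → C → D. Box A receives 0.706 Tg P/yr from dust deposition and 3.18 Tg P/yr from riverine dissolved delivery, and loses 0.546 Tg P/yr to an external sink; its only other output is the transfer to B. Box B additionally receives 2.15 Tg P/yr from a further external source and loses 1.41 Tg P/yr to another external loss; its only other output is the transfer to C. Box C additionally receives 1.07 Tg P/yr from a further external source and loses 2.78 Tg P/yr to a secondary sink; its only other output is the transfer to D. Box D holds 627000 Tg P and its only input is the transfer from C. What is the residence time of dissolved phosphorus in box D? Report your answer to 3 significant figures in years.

265000 yr

Box A: F(A→B) = (0.706 + 3.18) − 0.546 = 3.3400 Tg P/yr.
Box B: F(B→C) = (3.3400 + 2.15) − 1.41 = 4.0800 Tg P/yr.
Box C: F(C→D) = (4.0800 + 1.07) − 2.78 = 2.3700 Tg P/yr.
Box D throughput = its input = 2.3700 Tg P/yr; τ = 627000 / 2.3700 = 264600 yr.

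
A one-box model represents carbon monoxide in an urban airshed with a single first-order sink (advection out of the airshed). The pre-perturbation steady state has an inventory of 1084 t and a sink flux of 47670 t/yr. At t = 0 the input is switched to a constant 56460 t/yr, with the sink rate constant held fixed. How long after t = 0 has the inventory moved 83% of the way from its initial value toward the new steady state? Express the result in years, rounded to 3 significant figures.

τ = M₀/F₀ = 1084/47670 = 0.02274 yr.
The remaining gap fraction is e^(−t/τ); 83% covered ⇒ e^(−t/τ) = 0.170.
t = −τ ln(0.170) = 0.02274 × 1.772 = 0.04029 yr.

0.0403 yr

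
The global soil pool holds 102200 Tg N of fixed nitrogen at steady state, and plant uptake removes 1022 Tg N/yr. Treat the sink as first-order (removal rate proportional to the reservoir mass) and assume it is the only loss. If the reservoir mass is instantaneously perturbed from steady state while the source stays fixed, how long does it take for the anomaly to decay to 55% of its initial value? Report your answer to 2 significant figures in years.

For a linear reservoir the anomaly decays as exp(−t/τ) with τ = M/F = 102200/1022 = 100.0 yr.
exp(−t/τ) = 0.55 ⇒ t = −τ ln(0.55) = 100.0 × 0.5978 = 59.78 yr.

60 yr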